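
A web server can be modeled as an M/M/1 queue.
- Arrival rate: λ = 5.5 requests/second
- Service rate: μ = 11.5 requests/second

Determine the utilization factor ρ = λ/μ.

Server utilization: ρ = λ/μ
ρ = 5.5/11.5 = 0.4783
The server is busy 47.83% of the time.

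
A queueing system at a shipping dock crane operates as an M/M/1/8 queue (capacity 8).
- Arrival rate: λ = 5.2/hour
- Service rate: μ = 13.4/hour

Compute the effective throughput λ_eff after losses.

ρ = λ/μ = 5.2/13.4 = 0.3880597
P₀ = (1-ρ)/(1-ρ^(K+1)) = (1-0.3880597)/(1-0.3880597^9) = 0.61194/0.99980 = 0.6121
P_K = P₀×ρ^K = 0.6121 × 0.3880597^8 = 0.6121 × 0.0005143 = 0.0003148
λ_eff = λ(1-P_K) = 5.2 × (1 - 0.0003148) = 5.2 × 0.9997 = 5.1984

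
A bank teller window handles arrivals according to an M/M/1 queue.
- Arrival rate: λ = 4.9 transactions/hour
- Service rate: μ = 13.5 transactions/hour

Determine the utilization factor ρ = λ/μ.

Server utilization: ρ = λ/μ
ρ = 4.9/13.5 = 0.3630
The server is busy 36.30% of the time.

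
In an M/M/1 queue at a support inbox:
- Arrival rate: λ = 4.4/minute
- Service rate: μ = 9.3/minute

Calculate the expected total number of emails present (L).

ρ = λ/μ = 4.4/9.3 = 0.4731
For M/M/1: L = λ/(μ-λ)
L = 4.4/(9.3-4.4) = 4.4/4.90
L = 0.8980 emails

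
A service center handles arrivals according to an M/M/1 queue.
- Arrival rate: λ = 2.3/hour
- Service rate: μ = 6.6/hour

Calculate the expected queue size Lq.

ρ = λ/μ = 2.3/6.6 = 0.3485
For M/M/1: Lq = λ²/(μ(μ-λ))
Lq = 5.29/(6.6 × 4.30)
Lq = 0.1864 customers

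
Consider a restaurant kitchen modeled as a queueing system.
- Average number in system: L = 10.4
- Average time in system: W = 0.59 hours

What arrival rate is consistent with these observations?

Little's Law: L = λW, so λ = L/W
λ = 10.4/0.59 = 17.6271 orders/hour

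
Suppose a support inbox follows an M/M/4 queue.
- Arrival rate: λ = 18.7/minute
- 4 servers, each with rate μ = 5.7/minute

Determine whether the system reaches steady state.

Stability requires ρ = λ/(cμ) < 1
ρ = 18.7/(4 × 5.7) = 18.7/22.80 = 0.8202
Since 0.8202 < 1, the system is STABLE.
The servers are busy 82.02% of the time.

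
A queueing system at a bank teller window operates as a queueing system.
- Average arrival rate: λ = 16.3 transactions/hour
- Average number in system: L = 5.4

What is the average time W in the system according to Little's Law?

Little's Law: L = λW, so W = L/λ
W = 5.4/16.3 = 0.3313 hours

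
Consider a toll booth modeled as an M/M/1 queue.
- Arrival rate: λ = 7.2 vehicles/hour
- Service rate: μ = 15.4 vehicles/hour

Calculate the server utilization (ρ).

Server utilization: ρ = λ/μ
ρ = 7.2/15.4 = 0.4675
The server is busy 46.75% of the time.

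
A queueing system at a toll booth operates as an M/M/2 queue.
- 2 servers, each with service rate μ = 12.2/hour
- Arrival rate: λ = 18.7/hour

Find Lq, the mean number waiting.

Traffic intensity: ρ = λ/(cμ) = 18.7/(2×12.2) = 0.7664
Since ρ = 0.7664 < 1, system is stable.
Offered load a = λ/μ = cρ = 18.7/12.2 = 1.5328
P₀ = [ Σₙ₌₀^1 aⁿ/n! + a^2/(2!(1-ρ)) ]⁻¹
Σ = a^0/0! + a^1/1! = 1.0000 + 1.5328 = 2.5328
a^2/(2!(1-ρ)) = 2.34944/(2 × 0.233607) = 5.0286
P₀ = 1/(2.5328 + 5.0286) = 0.1323
Lq = P₀·a^2·ρ / (2!(1-ρ)²) = 0.132251 × 2.34944 × 0.766393 / (2 × 0.0545720) = 2.1818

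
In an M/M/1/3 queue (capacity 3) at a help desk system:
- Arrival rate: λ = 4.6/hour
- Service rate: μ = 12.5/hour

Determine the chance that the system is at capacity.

ρ = λ/μ = 4.6/12.5 = 0.3680
P₀ = (1-ρ)/(1-ρ^(K+1)) = (1-0.3680)/(1-0.3680^4) = 0.6320/0.9817 = 0.6438
P_K = P₀×ρ^K = 0.64381 × 0.3680^3 = 0.64381 × 0.049836 = 0.03208
Blocking probability = 3.21%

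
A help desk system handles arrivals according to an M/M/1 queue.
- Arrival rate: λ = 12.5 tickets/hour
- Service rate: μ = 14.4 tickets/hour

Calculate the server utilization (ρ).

Server utilization: ρ = λ/μ
ρ = 12.5/14.4 = 0.8681
The server is busy 86.81% of the time.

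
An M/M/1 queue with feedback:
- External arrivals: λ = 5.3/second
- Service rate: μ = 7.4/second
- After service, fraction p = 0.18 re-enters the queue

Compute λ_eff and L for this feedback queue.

Effective arrival rate: λ_eff = λ/(1-p) = 5.3/(1-0.18) = 5.3/0.82 = 6.46341
ρ = λ_eff/μ = 6.46341/7.4 = 0.873434
L = ρ/(1-ρ) = 0.873434/(1-0.873434) = 6.9010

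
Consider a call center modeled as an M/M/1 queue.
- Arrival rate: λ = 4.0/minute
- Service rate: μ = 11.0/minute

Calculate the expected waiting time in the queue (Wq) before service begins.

First, compute utilization: ρ = λ/μ = 4.0/11.0 = 0.3636
For M/M/1: Wq = λ/(μ(μ-λ))
Wq = 4.0/(11.0 × (11.0-4.0))
Wq = 4.0/(11.0 × 7.00)
Wq = 0.05195 minutes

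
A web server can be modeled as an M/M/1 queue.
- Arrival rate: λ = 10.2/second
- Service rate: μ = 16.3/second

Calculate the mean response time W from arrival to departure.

First, compute utilization: ρ = λ/μ = 10.2/16.3 = 0.6258
For M/M/1: W = 1/(μ-λ)
W = 1/(16.3-10.2) = 1/6.10
W = 0.1639 seconds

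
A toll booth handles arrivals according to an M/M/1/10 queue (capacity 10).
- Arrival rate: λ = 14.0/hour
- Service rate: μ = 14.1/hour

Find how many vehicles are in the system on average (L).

ρ = λ/μ = 14.0/14.1 = 0.9929
P₀ = (1-ρ)/(1-ρ^(K+1)) = (1-0.9929)/(1-0.9929^11) = 0.007100/0.07539 = 0.09418
P_K = P₀×ρ^K = 0.094182 × 0.9929^10 = 0.094182 × 0.93123 = 0.08771
L = ρ[1 - (K+1)ρ^K + Kρ^(K+1)] / [(1-ρ)(1-ρ^(K+1))]
L = 0.9929 × (1 - 11×0.931226030 + 10×0.924614325) / ((1 - 0.9929) × (1 - 0.924614325)) = 4.9288 vehicles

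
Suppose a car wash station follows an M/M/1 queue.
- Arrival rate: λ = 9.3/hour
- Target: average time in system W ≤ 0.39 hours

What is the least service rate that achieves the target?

For M/M/1: W = 1/(μ-λ)
Need W ≤ 0.39, so 1/(μ-λ) ≤ 0.39
μ - λ ≥ 1/0.39 = 2.5641
μ ≥ 9.3 + 2.5641 = 11.8641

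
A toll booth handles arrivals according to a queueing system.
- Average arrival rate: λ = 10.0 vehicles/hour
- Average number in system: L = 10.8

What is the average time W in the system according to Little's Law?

Little's Law: L = λW, so W = L/λ
W = 10.8/10.0 = 1.0800 hours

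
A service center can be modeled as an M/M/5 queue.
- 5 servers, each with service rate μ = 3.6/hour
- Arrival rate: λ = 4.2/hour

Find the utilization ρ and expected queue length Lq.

Traffic intensity: ρ = λ/(cμ) = 4.2/(5×3.6) = 0.2333
Since ρ = 0.2333 < 1, system is stable.
Offered load a = λ/μ = cρ = 4.2/3.6 = 1.1667
P₀ = [ Σₙ₌₀^4 aⁿ/n! + a^5/(5!(1-ρ)) ]⁻¹
Σ = a^0/0! + a^1/1! + a^2/2! + a^3/3! + a^4/4! = 1.0000 + 1.1667 + 0.68056 + 0.26466 + 0.077193 = 3.1891
a^5/(5!(1-ρ)) = 2.1614/(120 × 0.7667) = 0.02349
P₀ = 1/(3.1891 + 0.02349) = 0.3113
Lq = P₀·a^5·ρ / (5!(1-ρ)²) = 0.31128 × 2.1614 × 0.23333 / (120 × 0.58778) = 0.002226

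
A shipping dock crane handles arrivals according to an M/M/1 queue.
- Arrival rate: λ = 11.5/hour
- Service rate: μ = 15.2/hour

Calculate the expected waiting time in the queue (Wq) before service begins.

First, compute utilization: ρ = λ/μ = 11.5/15.2 = 0.7566
For M/M/1: Wq = λ/(μ(μ-λ))
Wq = 11.5/(15.2 × (15.2-11.5))
Wq = 11.5/(15.2 × 3.70)
Wq = 0.2045 hours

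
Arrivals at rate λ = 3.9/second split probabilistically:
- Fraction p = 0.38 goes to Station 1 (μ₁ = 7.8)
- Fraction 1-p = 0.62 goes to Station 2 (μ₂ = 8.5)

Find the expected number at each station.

Effective rates: λ₁ = 3.9×0.38 = 1.482, λ₂ = 3.9×0.62 = 2.418
Station 1: ρ₁ = 1.482/7.8 = 0.1900, L₁ = ρ₁/(1-ρ₁) = 0.1900/(1-0.1900) = 0.2346
Station 2: ρ₂ = 2.418/8.5 = 0.2845, L₂ = ρ₂/(1-ρ₂) = 0.2845/(1-0.2845) = 0.3976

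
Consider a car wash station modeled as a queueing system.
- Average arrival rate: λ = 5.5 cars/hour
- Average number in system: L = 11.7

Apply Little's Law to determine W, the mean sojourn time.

Little's Law: L = λW, so W = L/λ
W = 11.7/5.5 = 2.1273 hours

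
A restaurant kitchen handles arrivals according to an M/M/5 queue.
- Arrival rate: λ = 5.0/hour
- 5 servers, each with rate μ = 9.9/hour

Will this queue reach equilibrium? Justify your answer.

Stability requires ρ = λ/(cμ) < 1
ρ = 5.0/(5 × 9.9) = 5.0/49.50 = 0.1010
Since 0.1010 < 1, the system is STABLE.
The servers are busy 10.10% of the time.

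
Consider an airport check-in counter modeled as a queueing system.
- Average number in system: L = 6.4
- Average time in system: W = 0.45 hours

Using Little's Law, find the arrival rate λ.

Little's Law: L = λW, so λ = L/W
λ = 6.4/0.45 = 14.2222 passengers/hour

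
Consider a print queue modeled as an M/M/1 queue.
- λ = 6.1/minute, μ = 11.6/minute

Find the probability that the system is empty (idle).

ρ = λ/μ = 6.1/11.6 = 0.5259
P(0) = 1 - ρ = 1 - 0.5259 = 0.4741
The server is idle 47.41% of the time.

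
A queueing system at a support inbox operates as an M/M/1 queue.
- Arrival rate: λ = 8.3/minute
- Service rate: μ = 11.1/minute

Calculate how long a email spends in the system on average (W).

First, compute utilization: ρ = λ/μ = 8.3/11.1 = 0.7477
For M/M/1: W = 1/(μ-λ)
W = 1/(11.1-8.3) = 1/2.80
W = 0.3571 minutes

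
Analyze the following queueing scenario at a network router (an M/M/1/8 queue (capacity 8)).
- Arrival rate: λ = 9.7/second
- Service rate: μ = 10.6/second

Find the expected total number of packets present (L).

ρ = λ/μ = 9.7/10.6 = 0.91509
P₀ = (1-ρ)/(1-ρ^(K+1)) = (1-0.91509)/(1-0.91509^9) = 0.08491/0.5500 = 0.1544
P_K = P₀×ρ^K = 0.15437 × 0.91509^8 = 0.15437 × 0.49171 = 0.07591
L = ρ[1 - (K+1)ρ^K + Kρ^(K+1)] / [(1-ρ)(1-ρ^(K+1))]
L = 0.91509 × (1 - 9×0.4917116 + 8×0.4499604) / ((1 - 0.91509) × (1 - 0.4499604)) = 3.4147 packets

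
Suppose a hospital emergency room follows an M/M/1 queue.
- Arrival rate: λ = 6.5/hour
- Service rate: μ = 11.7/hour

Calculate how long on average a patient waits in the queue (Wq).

First, compute utilization: ρ = λ/μ = 6.5/11.7 = 0.5556
For M/M/1: Wq = λ/(μ(μ-λ))
Wq = 6.5/(11.7 × (11.7-6.5))
Wq = 6.5/(11.7 × 5.20)
Wq = 0.1068 hours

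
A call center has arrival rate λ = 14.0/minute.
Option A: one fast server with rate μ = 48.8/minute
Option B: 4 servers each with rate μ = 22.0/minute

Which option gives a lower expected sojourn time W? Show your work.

Option A: single server μ = 48.8 (M/M/1)
  ρ_A = 14.0/48.8 = 0.2869
  W_A = 1/(μ-λ) = 1/(48.8-14.0) = 1/34.80 = 0.02874

Option B: 4 servers μ = 22.0 (M/M/4)
  ρ_B = λ/(cμ) = 14.0/(4×22.0) = 0.1591
  Offered load a = λ/μ = cρ = 14.0/22.0 = 0.6364
  P₀ = [ Σₙ₌₀^3 aⁿ/n! + a^4/(4!(1-ρ)) ]⁻¹
  Σ = a^0/0! + a^1/1! + a^2/2! + a^3/3! = 1.0000 + 0.63636 + 0.20248 + 0.042950 = 1.8818
  a^4/(4!(1-ρ)) = 0.1640/(24 × 0.8409) = 0.008126
  P₀ = 1/(1.8818 + 0.008126) = 0.5291
  Lq = P₀·a^4·ρ / (4!(1-ρ)²) = 0.52912 × 0.16399 × 0.15909 / (24 × 0.70713) = 0.0008134
  Wq_B = Lq/λ = 0.0008134/14.0 = 0.00005810
  W_B = Wq_B + 1/μ = 0.00005810 + 0.04545 = 0.04551

Since W_A = 0.02874 < W_B = 0.04551, Option A (single fast server) has the shorter time in system.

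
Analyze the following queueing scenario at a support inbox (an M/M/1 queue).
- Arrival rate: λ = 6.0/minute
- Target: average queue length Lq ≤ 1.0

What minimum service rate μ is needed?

For M/M/1: Lq = λ²/(μ(μ-λ))
Need Lq ≤ 1.0, i.e. μ(μ-λ) ≥ λ²/1.0
μ² - 6.0μ - 36.00/1.0 ≥ 0  →  μ² - 6.0μ - 36.0000 ≥ 0
Quadratic formula (positive root): μ = [λ + √(λ² + 4×36.0000)]/2
Discriminant: 36.00 + 4×36.0000 = 180.0000, √180.0000 = 13.4164
μ ≥ (6.0 + 13.4164)/2 = 9.7082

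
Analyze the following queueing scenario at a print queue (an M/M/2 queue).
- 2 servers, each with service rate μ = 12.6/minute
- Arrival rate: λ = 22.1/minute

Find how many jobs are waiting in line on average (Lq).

Traffic intensity: ρ = λ/(cμ) = 22.1/(2×12.6) = 0.8770
Since ρ = 0.8770 < 1, system is stable.
Offered load a = λ/μ = cρ = 22.1/12.6 = 1.7540
P₀ = [ Σₙ₌₀^1 aⁿ/n! + a^2/(2!(1-ρ)) ]⁻¹
Σ = a^0/0! + a^1/1! = 1.0000 + 1.7540 = 2.7540
a^2/(2!(1-ρ)) = 3.07640/(2 × 0.123016) = 12.5041
P₀ = 1/(2.7540 + 12.5041) = 0.06554
Lq = P₀·a^2·ρ / (2!(1-ρ)²) = 0.0655391 × 3.07640 × 0.876984 / (2 × 0.0151329) = 5.8423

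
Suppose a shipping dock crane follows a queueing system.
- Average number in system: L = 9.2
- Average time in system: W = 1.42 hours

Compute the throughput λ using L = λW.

Little's Law: L = λW, so λ = L/W
λ = 9.2/1.42 = 6.4789 containers/hour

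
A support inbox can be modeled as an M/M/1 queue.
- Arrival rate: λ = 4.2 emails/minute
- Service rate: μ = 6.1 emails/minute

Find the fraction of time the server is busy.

Server utilization: ρ = λ/μ
ρ = 4.2/6.1 = 0.6885
The server is busy 68.85% of the time.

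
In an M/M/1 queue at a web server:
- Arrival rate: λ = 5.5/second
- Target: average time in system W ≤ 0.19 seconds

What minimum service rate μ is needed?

For M/M/1: W = 1/(μ-λ)
Need W ≤ 0.19, so 1/(μ-λ) ≤ 0.19
μ - λ ≥ 1/0.19 = 5.2632
μ ≥ 5.5 + 5.2632 = 10.7632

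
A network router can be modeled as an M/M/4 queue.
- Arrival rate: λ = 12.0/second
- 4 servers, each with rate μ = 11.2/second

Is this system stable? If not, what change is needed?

Stability requires ρ = λ/(cμ) < 1
ρ = 12.0/(4 × 11.2) = 12.0/44.80 = 0.2679
Since 0.2679 < 1, the system is STABLE.
The servers are busy 26.79% of the time.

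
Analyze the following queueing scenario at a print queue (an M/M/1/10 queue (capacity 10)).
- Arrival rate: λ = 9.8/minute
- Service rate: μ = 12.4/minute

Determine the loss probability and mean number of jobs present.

ρ = λ/μ = 9.8/12.4 = 0.79032
P₀ = (1-ρ)/(1-ρ^(K+1)) = (1-0.79032)/(1-0.79032^11) = 0.2097/0.9249 = 0.2267
P_K = P₀×ρ^K = 0.2267 × 0.79032^10 = 0.2267 × 0.09507 = 0.02155
Blocking probability P_10 = 0.02155 (2.16%)
L = ρ[1 - (K+1)ρ^K + Kρ^(K+1)] / [(1-ρ)(1-ρ^(K+1))]
L = 0.79032 × (1 - 11×0.095067 + 10×0.075133) / ((1 - 0.79032) × (1 - 0.075133)) = 2.8756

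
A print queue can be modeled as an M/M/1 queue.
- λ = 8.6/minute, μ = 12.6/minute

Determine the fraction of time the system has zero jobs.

ρ = λ/μ = 8.6/12.6 = 0.6825
P(0) = 1 - ρ = 1 - 0.6825 = 0.3175
The server is idle 31.75% of the time.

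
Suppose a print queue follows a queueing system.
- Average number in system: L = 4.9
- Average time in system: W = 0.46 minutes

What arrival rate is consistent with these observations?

Little's Law: L = λW, so λ = L/W
λ = 4.9/0.46 = 10.6522 jobs/minute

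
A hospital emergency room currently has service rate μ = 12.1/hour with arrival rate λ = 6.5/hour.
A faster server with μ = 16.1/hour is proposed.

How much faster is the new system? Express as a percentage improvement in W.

System 1: ρ₁ = 6.5/12.1 = 0.5372, W₁ = 1/(12.1-6.5) = 0.178571
System 2: ρ₂ = 6.5/16.1 = 0.4037, W₂ = 1/(16.1-6.5) = 0.104167
Improvement: (W₁-W₂)/W₁ = (0.178571-0.104167)/0.178571 = 41.67%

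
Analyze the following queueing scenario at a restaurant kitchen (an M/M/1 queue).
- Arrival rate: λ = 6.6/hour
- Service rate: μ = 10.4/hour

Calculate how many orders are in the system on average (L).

ρ = λ/μ = 6.6/10.4 = 0.6346
For M/M/1: L = λ/(μ-λ)
L = 6.6/(10.4-6.6) = 6.6/3.80
L = 1.7368 orders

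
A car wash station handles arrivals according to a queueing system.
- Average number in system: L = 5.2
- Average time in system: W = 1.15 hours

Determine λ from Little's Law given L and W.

Little's Law: L = λW, so λ = L/W
λ = 5.2/1.15 = 4.5217 cars/hour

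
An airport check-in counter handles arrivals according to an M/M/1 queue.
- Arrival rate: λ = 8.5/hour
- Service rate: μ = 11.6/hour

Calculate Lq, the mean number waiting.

ρ = λ/μ = 8.5/11.6 = 0.7328
For M/M/1: Lq = λ²/(μ(μ-λ))
Lq = 72.25/(11.6 × 3.10)
Lq = 2.0092 passengers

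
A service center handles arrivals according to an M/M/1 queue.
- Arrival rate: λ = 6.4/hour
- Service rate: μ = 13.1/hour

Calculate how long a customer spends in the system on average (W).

First, compute utilization: ρ = λ/μ = 6.4/13.1 = 0.4885
For M/M/1: W = 1/(μ-λ)
W = 1/(13.1-6.4) = 1/6.70
W = 0.1493 hours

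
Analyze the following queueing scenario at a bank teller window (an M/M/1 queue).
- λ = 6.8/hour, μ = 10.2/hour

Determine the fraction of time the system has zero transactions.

ρ = λ/μ = 6.8/10.2 = 0.6667
P(0) = 1 - ρ = 1 - 0.6667 = 0.3333
The server is idle 33.33% of the time.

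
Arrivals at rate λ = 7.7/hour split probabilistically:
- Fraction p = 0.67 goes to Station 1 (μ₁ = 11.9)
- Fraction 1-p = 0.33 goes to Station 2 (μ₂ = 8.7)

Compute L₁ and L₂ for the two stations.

Effective rates: λ₁ = 7.7×0.67 = 5.159, λ₂ = 7.7×0.33 = 2.541
Station 1: ρ₁ = 5.159/11.9 = 0.43353, L₁ = ρ₁/(1-ρ₁) = 0.43353/(1-0.43353) = 0.7653
Station 2: ρ₂ = 2.541/8.7 = 0.2921, L₂ = ρ₂/(1-ρ₂) = 0.2921/(1-0.2921) = 0.4126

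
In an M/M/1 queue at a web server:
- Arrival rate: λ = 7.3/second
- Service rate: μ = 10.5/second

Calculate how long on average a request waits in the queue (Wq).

First, compute utilization: ρ = λ/μ = 7.3/10.5 = 0.6952
For M/M/1: Wq = λ/(μ(μ-λ))
Wq = 7.3/(10.5 × (10.5-7.3))
Wq = 7.3/(10.5 × 3.20)
Wq = 0.2173 seconds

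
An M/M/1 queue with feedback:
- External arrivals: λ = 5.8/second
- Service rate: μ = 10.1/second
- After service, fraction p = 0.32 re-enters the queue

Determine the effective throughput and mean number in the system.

Effective arrival rate: λ_eff = λ/(1-p) = 5.8/(1-0.32) = 5.8/0.68 = 8.52941
ρ = λ_eff/μ = 8.52941/10.1 = 0.844496
L = ρ/(1-ρ) = 0.844496/(1-0.844496) = 5.4307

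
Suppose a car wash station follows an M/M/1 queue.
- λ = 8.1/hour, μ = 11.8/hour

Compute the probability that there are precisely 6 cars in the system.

ρ = λ/μ = 8.1/11.8 = 0.6864
P(n) = (1-ρ)ρⁿ
P(6) = (1-0.6864) × 0.6864^6
P(6) = 0.3136 × 0.1046
P(6) = 0.03280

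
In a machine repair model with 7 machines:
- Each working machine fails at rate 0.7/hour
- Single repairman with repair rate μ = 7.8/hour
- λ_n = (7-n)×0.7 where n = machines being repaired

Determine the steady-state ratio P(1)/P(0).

P(1)/P(0) = ∏_{i=0}^{1-1} λ_i/μ_{i+1}
= (7-0)×0.7/7.8
= 0.6282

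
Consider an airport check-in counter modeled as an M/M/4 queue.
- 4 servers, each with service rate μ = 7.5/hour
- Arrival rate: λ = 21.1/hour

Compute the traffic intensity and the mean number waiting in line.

Traffic intensity: ρ = λ/(cμ) = 21.1/(4×7.5) = 0.7033
Since ρ = 0.7033 < 1, system is stable.
Offered load a = λ/μ = cρ = 21.1/7.5 = 2.8133
P₀ = [ Σₙ₌₀^3 aⁿ/n! + a^4/(4!(1-ρ)) ]⁻¹
Σ = a^0/0! + a^1/1! + a^2/2! + a^3/3! = 1.0000 + 2.8133 + 3.9574 + 3.7112 = 11.4819
a^4/(4!(1-ρ)) = 62.6448/(24 × 0.296667) = 8.7984
P₀ = 1/(11.4819 + 8.7984) = 0.04931
Lq = P₀·a^4·ρ / (4!(1-ρ)²) = 0.04931 × 62.6448 × 0.7033 / (24 × 0.08801) = 1.0285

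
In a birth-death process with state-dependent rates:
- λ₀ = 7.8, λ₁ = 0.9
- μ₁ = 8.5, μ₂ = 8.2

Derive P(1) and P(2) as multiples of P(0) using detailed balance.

Balance equations:
State 0: λ₀P₀ = μ₁P₁ → P₁ = (λ₀/μ₁)P₀ = (7.8/8.5)P₀ = 0.9176P₀
State 1: P₂ = (λ₀λ₁)/(μ₁μ₂)P₀ = (7.8×0.9)/(8.5×8.2)P₀ = 0.1007P₀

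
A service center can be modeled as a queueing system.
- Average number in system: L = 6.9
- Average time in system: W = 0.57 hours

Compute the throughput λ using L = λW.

Little's Law: L = λW, so λ = L/W
λ = 6.9/0.57 = 12.1053 customers/hour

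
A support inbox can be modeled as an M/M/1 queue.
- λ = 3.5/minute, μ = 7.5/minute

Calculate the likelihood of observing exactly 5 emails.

ρ = λ/μ = 3.5/7.5 = 0.46667
P(n) = (1-ρ)ρⁿ
P(5) = (1-0.46667) × 0.46667^5
P(5) = 0.5333 × 0.02213
P(5) = 0.01180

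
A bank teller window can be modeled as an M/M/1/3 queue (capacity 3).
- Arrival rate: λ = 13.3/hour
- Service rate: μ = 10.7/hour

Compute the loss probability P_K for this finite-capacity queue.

ρ = λ/μ = 13.3/10.7 = 1.2430
P₀ = (1-ρ)/(1-ρ^(K+1)) = (1-1.2430)/(1-1.2430^4) = -0.2430/-1.3872 = 0.1752
P_K = P₀×ρ^K = 0.17518 × 1.2430^3 = 0.17518 × 1.9205 = 0.3364
Blocking probability = 33.64%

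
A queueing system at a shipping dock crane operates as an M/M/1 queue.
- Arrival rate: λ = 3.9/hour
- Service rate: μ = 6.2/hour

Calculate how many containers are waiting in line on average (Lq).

ρ = λ/μ = 3.9/6.2 = 0.6290
For M/M/1: Lq = λ²/(μ(μ-λ))
Lq = 15.21/(6.2 × 2.30)
Lq = 1.0666 containers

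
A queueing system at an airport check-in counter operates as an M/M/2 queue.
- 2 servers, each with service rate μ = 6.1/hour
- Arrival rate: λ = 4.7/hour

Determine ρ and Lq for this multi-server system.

Traffic intensity: ρ = λ/(cμ) = 4.7/(2×6.1) = 0.3852
Since ρ = 0.3852 < 1, system is stable.
Offered load a = λ/μ = cρ = 4.7/6.1 = 0.7705
P₀ = [ Σₙ₌₀^1 aⁿ/n! + a^2/(2!(1-ρ)) ]⁻¹
Σ = a^0/0! + a^1/1! = 1.0000 + 0.7705 = 1.7705
a^2/(2!(1-ρ)) = 0.5937/(2 × 0.6148) = 0.4828
P₀ = 1/(1.7705 + 0.4828) = 0.4438
Lq = P₀·a^2·ρ / (2!(1-ρ)²) = 0.4438 × 0.5937 × 0.3852 / (2 × 0.3779) = 0.1343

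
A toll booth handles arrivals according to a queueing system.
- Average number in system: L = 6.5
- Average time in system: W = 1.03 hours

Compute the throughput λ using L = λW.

Little's Law: L = λW, so λ = L/W
λ = 6.5/1.03 = 6.3107 vehicles/hour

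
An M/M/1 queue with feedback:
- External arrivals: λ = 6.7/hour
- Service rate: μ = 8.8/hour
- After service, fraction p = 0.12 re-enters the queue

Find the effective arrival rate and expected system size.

Effective arrival rate: λ_eff = λ/(1-p) = 6.7/(1-0.12) = 6.7/0.88 = 7.61364
ρ = λ_eff/μ = 7.61364/8.8 = 0.865186
L = ρ/(1-ρ) = 0.865186/(1-0.865186) = 6.4176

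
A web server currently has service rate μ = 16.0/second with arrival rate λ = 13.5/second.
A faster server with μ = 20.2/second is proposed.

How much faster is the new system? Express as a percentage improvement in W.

System 1: ρ₁ = 13.5/16.0 = 0.8438, W₁ = 1/(16.0-13.5) = 0.40000
System 2: ρ₂ = 13.5/20.2 = 0.6683, W₂ = 1/(20.2-13.5) = 0.14925
Improvement: (W₁-W₂)/W₁ = (0.40000-0.14925)/0.40000 = 62.69%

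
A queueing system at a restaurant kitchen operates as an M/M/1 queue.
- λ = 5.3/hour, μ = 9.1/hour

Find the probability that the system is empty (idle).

ρ = λ/μ = 5.3/9.1 = 0.5824
P(0) = 1 - ρ = 1 - 0.5824 = 0.4176
The server is idle 41.76% of the time.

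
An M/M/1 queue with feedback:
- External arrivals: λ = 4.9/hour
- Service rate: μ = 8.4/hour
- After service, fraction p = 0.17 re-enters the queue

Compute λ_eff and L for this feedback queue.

Effective arrival rate: λ_eff = λ/(1-p) = 4.9/(1-0.17) = 4.9/0.83 = 5.9036
ρ = λ_eff/μ = 5.9036/8.4 = 0.70281
L = ρ/(1-ρ) = 0.70281/(1-0.70281) = 2.3649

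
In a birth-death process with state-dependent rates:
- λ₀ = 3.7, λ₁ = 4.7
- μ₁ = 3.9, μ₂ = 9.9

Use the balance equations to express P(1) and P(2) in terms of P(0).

Balance equations:
State 0: λ₀P₀ = μ₁P₁ → P₁ = (λ₀/μ₁)P₀ = (3.7/3.9)P₀ = 0.9487P₀
State 1: P₂ = (λ₀λ₁)/(μ₁μ₂)P₀ = (3.7×4.7)/(3.9×9.9)P₀ = 0.4504P₀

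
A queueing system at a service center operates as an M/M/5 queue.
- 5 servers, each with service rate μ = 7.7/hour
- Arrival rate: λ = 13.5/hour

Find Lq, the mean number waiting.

Traffic intensity: ρ = λ/(cμ) = 13.5/(5×7.7) = 0.3506
Since ρ = 0.3506 < 1, system is stable.
Offered load a = λ/μ = cρ = 13.5/7.7 = 1.7532
P₀ = [ Σₙ₌₀^4 aⁿ/n! + a^5/(5!(1-ρ)) ]⁻¹
Σ = a^0/0! + a^1/1! + a^2/2! + a^3/3! + a^4/4! = 1.00000 + 1.75325 + 1.53694 + 0.898210 + 0.393696 = 5.5821
a^5/(5!(1-ρ)) = 16.5659/(120 × 0.6494) = 0.2126
P₀ = 1/(5.5821 + 0.2126) = 0.1726
Lq = P₀·a^5·ρ / (5!(1-ρ)²) = 0.1726 × 16.5659 × 0.3506 / (120 × 0.4217) = 0.01981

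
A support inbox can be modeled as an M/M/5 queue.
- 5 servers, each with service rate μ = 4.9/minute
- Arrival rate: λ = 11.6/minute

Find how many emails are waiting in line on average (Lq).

Traffic intensity: ρ = λ/(cμ) = 11.6/(5×4.9) = 0.4735
Since ρ = 0.4735 < 1, system is stable.
Offered load a = λ/μ = cρ = 11.6/4.9 = 2.3673
P₀ = [ Σₙ₌₀^4 aⁿ/n! + a^5/(5!(1-ρ)) ]⁻¹
Σ = a^0/0! + a^1/1! + a^2/2! + a^3/3! + a^4/4! = 1.0000 + 2.3673 + 2.8022 + 2.2112 + 1.3087 = 9.6894
a^5/(5!(1-ρ)) = 74.3549/(120 × 0.52653) = 1.1768
P₀ = 1/(9.6894 + 1.1768) = 0.09203
Lq = P₀·a^5·ρ / (5!(1-ρ)²) = 0.092028 × 74.3549 × 0.47347 / (120 × 0.27723) = 0.09739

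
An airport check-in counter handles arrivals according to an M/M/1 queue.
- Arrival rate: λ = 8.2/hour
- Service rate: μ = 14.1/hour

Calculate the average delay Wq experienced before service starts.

First, compute utilization: ρ = λ/μ = 8.2/14.1 = 0.5816
For M/M/1: Wq = λ/(μ(μ-λ))
Wq = 8.2/(14.1 × (14.1-8.2))
Wq = 8.2/(14.1 × 5.90)
Wq = 0.09857 hours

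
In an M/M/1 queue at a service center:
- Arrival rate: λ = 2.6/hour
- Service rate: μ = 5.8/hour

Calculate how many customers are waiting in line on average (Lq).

ρ = λ/μ = 2.6/5.8 = 0.4483
For M/M/1: Lq = λ²/(μ(μ-λ))
Lq = 6.76/(5.8 × 3.20)
Lq = 0.3642 customers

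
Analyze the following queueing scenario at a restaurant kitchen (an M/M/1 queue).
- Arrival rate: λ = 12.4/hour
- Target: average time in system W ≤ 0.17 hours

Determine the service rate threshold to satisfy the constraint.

For M/M/1: W = 1/(μ-λ)
Need W ≤ 0.17, so 1/(μ-λ) ≤ 0.17
μ - λ ≥ 1/0.17 = 5.8824
μ ≥ 12.4 + 5.8824 = 18.2824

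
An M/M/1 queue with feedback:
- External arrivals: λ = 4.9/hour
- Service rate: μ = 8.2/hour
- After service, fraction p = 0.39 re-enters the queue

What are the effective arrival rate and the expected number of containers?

Effective arrival rate: λ_eff = λ/(1-p) = 4.9/(1-0.39) = 4.9/0.61 = 8.0327869
ρ = λ_eff/μ = 8.0327869/8.2 = 0.97960816
L = ρ/(1-ρ) = 0.97960816/(1-0.97960816) = 48.0392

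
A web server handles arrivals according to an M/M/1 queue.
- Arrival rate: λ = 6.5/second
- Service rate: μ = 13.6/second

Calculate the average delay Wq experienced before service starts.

First, compute utilization: ρ = λ/μ = 6.5/13.6 = 0.4779
For M/M/1: Wq = λ/(μ(μ-λ))
Wq = 6.5/(13.6 × (13.6-6.5))
Wq = 6.5/(13.6 × 7.10)
Wq = 0.06732 seconds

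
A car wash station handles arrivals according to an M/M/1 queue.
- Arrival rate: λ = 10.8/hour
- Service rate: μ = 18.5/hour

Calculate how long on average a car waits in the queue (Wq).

First, compute utilization: ρ = λ/μ = 10.8/18.5 = 0.5838
For M/M/1: Wq = λ/(μ(μ-λ))
Wq = 10.8/(18.5 × (18.5-10.8))
Wq = 10.8/(18.5 × 7.70)
Wq = 0.07582 hours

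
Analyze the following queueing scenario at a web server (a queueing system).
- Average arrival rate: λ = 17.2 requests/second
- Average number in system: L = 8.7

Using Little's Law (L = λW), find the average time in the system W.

Little's Law: L = λW, so W = L/λ
W = 8.7/17.2 = 0.5058 seconds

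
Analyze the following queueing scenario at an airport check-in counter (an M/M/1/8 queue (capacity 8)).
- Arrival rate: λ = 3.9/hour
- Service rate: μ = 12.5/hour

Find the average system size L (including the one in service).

ρ = λ/μ = 3.9/12.5 = 0.3120
P₀ = (1-ρ)/(1-ρ^(K+1)) = (1-0.3120)/(1-0.3120^9) = 0.6880/1.0000 = 0.6880
P_K = P₀×ρ^K = 0.6880 × 0.3120^8 = 0.6880 × 0.00008979 = 0.00006178
L = ρ[1 - (K+1)ρ^K + Kρ^(K+1)] / [(1-ρ)(1-ρ^(K+1))]
L = 0.3120 × (1 - 9×0.00008979 + 8×0.00002802) / ((1 - 0.3120) × (1 - 0.00002802)) = 0.4532 passengers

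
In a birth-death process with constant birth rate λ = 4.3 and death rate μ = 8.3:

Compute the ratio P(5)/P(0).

For constant rates: P(n)/P(0) = (λ/μ)^n
P(5)/P(0) = (4.3/8.3)^5 = 0.51807^5 = 0.03732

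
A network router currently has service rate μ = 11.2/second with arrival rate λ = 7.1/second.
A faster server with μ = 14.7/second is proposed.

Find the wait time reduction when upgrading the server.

System 1: ρ₁ = 7.1/11.2 = 0.6339, W₁ = 1/(11.2-7.1) = 0.24390
System 2: ρ₂ = 7.1/14.7 = 0.4830, W₂ = 1/(14.7-7.1) = 0.13158
Improvement: (W₁-W₂)/W₁ = (0.24390-0.13158)/0.24390 = 46.05%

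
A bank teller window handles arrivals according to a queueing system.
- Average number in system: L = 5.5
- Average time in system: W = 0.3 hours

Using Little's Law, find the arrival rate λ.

Little's Law: L = λW, so λ = L/W
λ = 5.5/0.3 = 18.3333 transactions/hour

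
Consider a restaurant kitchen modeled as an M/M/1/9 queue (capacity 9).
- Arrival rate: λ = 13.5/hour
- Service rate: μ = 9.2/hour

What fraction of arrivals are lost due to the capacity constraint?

ρ = λ/μ = 13.5/9.2 = 1.4674
P₀ = (1-ρ)/(1-ρ^(K+1)) = (1-1.4674)/(1-1.4674^10) = -0.4674/-45.2898 = 0.01032
P_K = P₀×ρ^K = 0.0103202 × 1.4674^9 = 0.0103202 × 31.5454 = 0.3256
Blocking probability = 32.56%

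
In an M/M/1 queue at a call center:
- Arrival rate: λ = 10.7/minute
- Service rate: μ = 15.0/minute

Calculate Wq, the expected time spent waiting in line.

First, compute utilization: ρ = λ/μ = 10.7/15.0 = 0.7133
For M/M/1: Wq = λ/(μ(μ-λ))
Wq = 10.7/(15.0 × (15.0-10.7))
Wq = 10.7/(15.0 × 4.30)
Wq = 0.1659 minutes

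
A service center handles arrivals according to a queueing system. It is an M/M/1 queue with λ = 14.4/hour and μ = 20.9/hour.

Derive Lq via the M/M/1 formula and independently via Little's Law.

Method 1 (direct): Lq = λ²/(μ(μ-λ)) = 207.36/(20.9 × 6.50) = 1.5264

Method 2 (Little's Law):
W = 1/(μ-λ) = 1/6.50 = 0.15385
Wq = W - 1/μ = 0.15385 - 0.047847 = 0.1060
Lq = λWq = 14.4 × 0.1060 = 1.5264 ✔ (matches Method 1)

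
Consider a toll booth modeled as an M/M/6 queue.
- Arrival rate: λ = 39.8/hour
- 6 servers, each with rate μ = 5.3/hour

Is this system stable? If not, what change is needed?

Stability requires ρ = λ/(cμ) < 1
ρ = 39.8/(6 × 5.3) = 39.8/31.80 = 1.2516
Since 1.2516 ≥ 1, the system is UNSTABLE.
Need c > λ/μ = 39.8/5.3 = 7.51.
Minimum servers needed: c = 8.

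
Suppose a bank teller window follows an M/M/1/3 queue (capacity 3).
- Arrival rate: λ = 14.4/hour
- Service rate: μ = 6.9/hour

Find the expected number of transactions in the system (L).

ρ = λ/μ = 14.4/6.9 = 2.0870
P₀ = (1-ρ)/(1-ρ^(K+1)) = (1-2.0870)/(1-2.0870^4) = -1.0870/-17.9710 = 0.06049
P_K = P₀×ρ^K = 0.060486 × 2.0870^3 = 0.060486 × 9.0901 = 0.5498
L = ρ[1 - (K+1)ρ^K + Kρ^(K+1)] / [(1-ρ)(1-ρ^(K+1))]
L = 2.0870 × (1 - 4×9.0901 + 3×18.9710) / ((1 - 2.0870) × (1 - 18.9710)) = 2.3026 transactions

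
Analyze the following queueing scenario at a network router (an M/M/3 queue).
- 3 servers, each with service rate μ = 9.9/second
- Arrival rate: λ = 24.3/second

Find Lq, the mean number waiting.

Traffic intensity: ρ = λ/(cμ) = 24.3/(3×9.9) = 0.8182
Since ρ = 0.8182 < 1, system is stable.
Offered load a = λ/μ = cρ = 24.3/9.9 = 2.4545
P₀ = [ Σₙ₌₀^2 aⁿ/n! + a^3/(3!(1-ρ)) ]⁻¹
Σ = a^0/0! + a^1/1! + a^2/2! = 1.0000 + 2.4545 + 3.0124 = 6.4669
a^3/(3!(1-ρ)) = 14.7881/(6 × 0.181818) = 13.5558
P₀ = 1/(6.4669 + 13.5558) = 0.04994
Lq = P₀·a^3·ρ / (3!(1-ρ)²) = 0.0499432 × 14.7881 × 0.818182 / (6 × 0.0330579) = 3.0466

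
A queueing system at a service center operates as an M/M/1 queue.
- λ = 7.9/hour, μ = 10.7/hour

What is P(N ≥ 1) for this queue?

ρ = λ/μ = 7.9/10.7 = 0.7383
P(N ≥ n) = ρⁿ
P(N ≥ 1) = 0.7383^1
P(N ≥ 1) = 0.7383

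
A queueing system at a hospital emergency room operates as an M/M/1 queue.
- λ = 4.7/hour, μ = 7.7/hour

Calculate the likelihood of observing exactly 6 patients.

ρ = λ/μ = 4.7/7.7 = 0.6104
P(n) = (1-ρ)ρⁿ
P(6) = (1-0.6104) × 0.6104^6
P(6) = 0.3896 × 0.05172
P(6) = 0.02015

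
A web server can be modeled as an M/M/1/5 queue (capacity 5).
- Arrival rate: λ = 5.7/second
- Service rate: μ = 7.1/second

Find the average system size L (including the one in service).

ρ = λ/μ = 5.7/7.1 = 0.8028
P₀ = (1-ρ)/(1-ρ^(K+1)) = (1-0.8028)/(1-0.8028^6) = 0.1972/0.7323 = 0.2693
P_K = P₀×ρ^K = 0.269288 × 0.8028^5 = 0.269288 × 0.333455 = 0.08980
L = ρ[1 - (K+1)ρ^K + Kρ^(K+1)] / [(1-ρ)(1-ρ^(K+1))]
L = 0.8028 × (1 - 6×0.3334547 + 5×0.2676974) / ((1 - 0.8028) × (1 - 0.2676974)) = 1.8777 requests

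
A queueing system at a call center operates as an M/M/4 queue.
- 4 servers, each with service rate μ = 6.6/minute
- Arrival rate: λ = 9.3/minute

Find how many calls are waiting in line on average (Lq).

Traffic intensity: ρ = λ/(cμ) = 9.3/(4×6.6) = 0.3523
Since ρ = 0.3523 < 1, system is stable.
Offered load a = λ/μ = cρ = 9.3/6.6 = 1.4091
P₀ = [ Σₙ₌₀^3 aⁿ/n! + a^4/(4!(1-ρ)) ]⁻¹
Σ = a^0/0! + a^1/1! + a^2/2! + a^3/3! = 1.0000 + 1.4091 + 0.9928 + 0.4663 = 3.8682
a^4/(4!(1-ρ)) = 3.9424/(24 × 0.6477) = 0.2536
P₀ = 1/(3.8682 + 0.2536) = 0.2426
Lq = P₀·a^4·ρ / (4!(1-ρ)²) = 0.2426 × 3.9424 × 0.3523 / (24 × 0.4196) = 0.03346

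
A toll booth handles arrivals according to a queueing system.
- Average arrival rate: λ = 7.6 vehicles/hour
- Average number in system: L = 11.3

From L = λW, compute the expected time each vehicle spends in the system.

Little's Law: L = λW, so W = L/λ
W = 11.3/7.6 = 1.4868 hours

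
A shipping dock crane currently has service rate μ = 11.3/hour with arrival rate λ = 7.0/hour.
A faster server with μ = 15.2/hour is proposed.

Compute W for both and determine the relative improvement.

System 1: ρ₁ = 7.0/11.3 = 0.6195, W₁ = 1/(11.3-7.0) = 0.23256
System 2: ρ₂ = 7.0/15.2 = 0.4605, W₂ = 1/(15.2-7.0) = 0.12195
Improvement: (W₁-W₂)/W₁ = (0.23256-0.12195)/0.23256 = 47.56%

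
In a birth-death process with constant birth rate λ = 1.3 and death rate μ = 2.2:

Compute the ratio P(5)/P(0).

For constant rates: P(n)/P(0) = (λ/μ)^n
P(5)/P(0) = (1.3/2.2)^5 = 0.5909^5 = 0.07204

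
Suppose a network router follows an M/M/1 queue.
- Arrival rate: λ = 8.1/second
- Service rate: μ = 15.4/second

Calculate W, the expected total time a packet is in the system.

First, compute utilization: ρ = λ/μ = 8.1/15.4 = 0.5260
For M/M/1: W = 1/(μ-λ)
W = 1/(15.4-8.1) = 1/7.30
W = 0.1370 seconds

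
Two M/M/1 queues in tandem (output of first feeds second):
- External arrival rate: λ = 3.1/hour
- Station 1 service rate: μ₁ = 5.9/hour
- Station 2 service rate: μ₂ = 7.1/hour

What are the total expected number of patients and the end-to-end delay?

By Jackson's theorem, each station behaves as independent M/M/1.
Station 1: ρ₁ = 3.1/5.9 = 0.5254, L₁ = ρ₁/(1-ρ₁) = λ/(μ₁-λ) = 3.1/2.80 = 1.1071
Station 2: ρ₂ = 3.1/7.1 = 0.4366, L₂ = ρ₂/(1-ρ₂) = λ/(μ₂-λ) = 3.1/4.00 = 0.7750
Total: L = L₁ + L₂ = 1.1071 + 0.7750 = 1.8821
W = L/λ = 1.8821/3.1 = 0.6071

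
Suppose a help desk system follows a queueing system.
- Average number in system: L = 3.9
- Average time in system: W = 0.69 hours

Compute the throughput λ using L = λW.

Little's Law: L = λW, so λ = L/W
λ = 3.9/0.69 = 5.6522 tickets/hour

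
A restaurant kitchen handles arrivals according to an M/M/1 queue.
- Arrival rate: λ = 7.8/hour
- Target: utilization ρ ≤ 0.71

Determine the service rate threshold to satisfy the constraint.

ρ = λ/μ, so μ = λ/ρ
μ ≥ 7.8/0.71 = 10.9859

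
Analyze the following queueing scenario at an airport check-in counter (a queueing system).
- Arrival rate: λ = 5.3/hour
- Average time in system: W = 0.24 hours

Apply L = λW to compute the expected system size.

Little's Law: L = λW
L = 5.3 × 0.24 = 1.2720 passengers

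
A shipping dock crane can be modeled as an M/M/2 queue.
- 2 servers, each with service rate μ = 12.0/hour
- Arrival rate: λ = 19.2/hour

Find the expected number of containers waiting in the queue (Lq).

Traffic intensity: ρ = λ/(cμ) = 19.2/(2×12.0) = 0.8000
Since ρ = 0.8000 < 1, system is stable.
Offered load a = λ/μ = cρ = 19.2/12.0 = 1.6000
P₀ = [ Σₙ₌₀^1 aⁿ/n! + a^2/(2!(1-ρ)) ]⁻¹
Σ = a^0/0! + a^1/1! = 1.0000 + 1.6000 = 2.6000
a^2/(2!(1-ρ)) = 2.5600/(2 × 0.2000) = 6.4000
P₀ = 1/(2.6000 + 6.4000) = 0.1111
Lq = P₀·a^2·ρ / (2!(1-ρ)²) = 0.11111 × 2.5600 × 0.80000 / (2 × 0.040000) = 2.8444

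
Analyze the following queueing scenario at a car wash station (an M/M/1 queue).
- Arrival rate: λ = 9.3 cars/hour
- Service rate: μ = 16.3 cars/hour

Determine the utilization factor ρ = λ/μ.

Server utilization: ρ = λ/μ
ρ = 9.3/16.3 = 0.5706
The server is busy 57.06% of the time.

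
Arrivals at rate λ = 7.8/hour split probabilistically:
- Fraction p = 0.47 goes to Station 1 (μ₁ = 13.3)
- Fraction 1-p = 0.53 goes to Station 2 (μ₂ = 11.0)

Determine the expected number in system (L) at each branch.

Effective rates: λ₁ = 7.8×0.47 = 3.666, λ₂ = 7.8×0.53 = 4.134
Station 1: ρ₁ = 3.666/13.3 = 0.2756, L₁ = ρ₁/(1-ρ₁) = 0.2756/(1-0.2756) = 0.3805
Station 2: ρ₂ = 4.134/11.0 = 0.3758, L₂ = ρ₂/(1-ρ₂) = 0.3758/(1-0.3758) = 0.6021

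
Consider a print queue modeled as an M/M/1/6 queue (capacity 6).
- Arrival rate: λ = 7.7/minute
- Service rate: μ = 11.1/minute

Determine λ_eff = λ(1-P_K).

ρ = λ/μ = 7.7/11.1 = 0.6937
P₀ = (1-ρ)/(1-ρ^(K+1)) = (1-0.6937)/(1-0.6937^7) = 0.3063/0.9227 = 0.3320
P_K = P₀×ρ^K = 0.33196 × 0.6937^6 = 0.33196 × 0.11144 = 0.03699
λ_eff = λ(1-P_K) = 7.7 × (1 - 0.03699) = 7.7 × 0.96301 = 7.4152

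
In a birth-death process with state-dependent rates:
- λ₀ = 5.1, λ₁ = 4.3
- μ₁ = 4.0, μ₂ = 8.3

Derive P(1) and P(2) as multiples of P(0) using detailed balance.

Balance equations:
State 0: λ₀P₀ = μ₁P₁ → P₁ = (λ₀/μ₁)P₀ = (5.1/4.0)P₀ = 1.2750P₀
State 1: P₂ = (λ₀λ₁)/(μ₁μ₂)P₀ = (5.1×4.3)/(4.0×8.3)P₀ = 0.6605P₀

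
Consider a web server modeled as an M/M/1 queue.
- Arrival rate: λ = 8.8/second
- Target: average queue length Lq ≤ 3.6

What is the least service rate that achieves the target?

For M/M/1: Lq = λ²/(μ(μ-λ))
Need Lq ≤ 3.6, i.e. μ(μ-λ) ≥ λ²/3.6
μ² - 8.8μ - 77.44/3.6 ≥ 0  →  μ² - 8.8μ - 21.5111 ≥ 0
Quadratic formula (positive root): μ = [λ + √(λ² + 4×21.5111)]/2
Discriminant: 77.44 + 4×21.5111 = 163.4844, √163.4844 = 12.7861
μ ≥ (8.8 + 12.7861)/2 = 10.7931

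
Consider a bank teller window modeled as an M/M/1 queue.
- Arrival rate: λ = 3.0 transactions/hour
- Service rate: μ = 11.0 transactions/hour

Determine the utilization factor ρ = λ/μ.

Server utilization: ρ = λ/μ
ρ = 3.0/11.0 = 0.2727
The server is busy 27.27% of the time.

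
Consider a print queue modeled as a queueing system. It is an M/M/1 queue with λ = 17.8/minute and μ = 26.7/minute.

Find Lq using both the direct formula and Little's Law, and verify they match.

Method 1 (direct): Lq = λ²/(μ(μ-λ)) = 316.84/(26.7 × 8.90) = 1.3333

Method 2 (Little's Law):
W = 1/(μ-λ) = 1/8.90 = 0.1123596
Wq = W - 1/μ = 0.1123596 - 0.03745318 = 0.074906
Lq = λWq = 17.8 × 0.074906 = 1.3333 ✔ (matches Method 1)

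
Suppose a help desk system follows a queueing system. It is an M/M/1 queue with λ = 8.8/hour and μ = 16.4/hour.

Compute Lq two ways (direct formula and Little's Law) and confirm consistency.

Method 1 (direct): Lq = λ²/(μ(μ-λ)) = 77.44/(16.4 × 7.60) = 0.6213

Method 2 (Little's Law):
W = 1/(μ-λ) = 1/7.60 = 0.13158
Wq = W - 1/μ = 0.13158 - 0.060976 = 0.07060
Lq = λWq = 8.8 × 0.07060 = 0.6213 ✔ (matches Method 1)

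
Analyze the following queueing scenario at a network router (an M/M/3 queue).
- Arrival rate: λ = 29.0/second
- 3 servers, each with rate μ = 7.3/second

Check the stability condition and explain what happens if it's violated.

Stability requires ρ = λ/(cμ) < 1
ρ = 29.0/(3 × 7.3) = 29.0/21.90 = 1.3242
Since 1.3242 ≥ 1, the system is UNSTABLE.
Need c > λ/μ = 29.0/7.3 = 3.97.
Minimum servers needed: c = 4.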